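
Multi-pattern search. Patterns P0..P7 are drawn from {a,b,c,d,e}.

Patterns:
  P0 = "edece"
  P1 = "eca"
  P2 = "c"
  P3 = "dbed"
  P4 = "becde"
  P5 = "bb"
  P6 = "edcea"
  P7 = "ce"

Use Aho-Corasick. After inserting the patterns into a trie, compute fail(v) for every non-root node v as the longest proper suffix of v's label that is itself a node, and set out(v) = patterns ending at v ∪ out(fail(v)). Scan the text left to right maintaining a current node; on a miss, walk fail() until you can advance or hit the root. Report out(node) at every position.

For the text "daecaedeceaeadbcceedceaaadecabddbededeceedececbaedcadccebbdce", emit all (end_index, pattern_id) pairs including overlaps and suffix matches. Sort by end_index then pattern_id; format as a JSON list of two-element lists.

Build automaton:
Trie nodes:
  0='ε' goto b→13 c→8 d→9 e→1
  1='e' goto c→6 d→2
  2='ed' goto c→19 e→3
  3='ede' goto c→4
  4='edec' goto e→5
  5='edece' goto ·  [P0 ends]
  6='ec' goto a→7
  7='eca' goto ·  [P1 ends]
  8='c' goto e→22  [P2 ends]
  9='d' goto b→10
  10='db' goto e→11
  11='dbe' goto d→12
  12='dbed' goto ·  [P3 ends]
  13='b' goto b→18 e→14
  14='be' goto c→15
  15='bec' goto d→16
  16='becd' goto e→17
  17='becde' goto ·  [P4 ends]
  18='bb' goto ·  [P5 ends]
  19='edc' goto e→20
  20='edce' goto a→21
  21='edcea' goto ·  [P6 ends]
  22='ce' goto ·  [P7 ends]

Failure links (BFS by depth):
  fail(1) 'e': from fail(0)=0 chase 'e': 0 ⇒ 0;  out=∅∪out(0)=∅
  fail(8) 'c': from fail(0)=0 chase 'c': 0 ⇒ 0;  out={2}∪out(0)={2}
  fail(9) 'd': from fail(0)=0 chase 'd': 0 ⇒ 0;  out=∅∪out(0)=∅
  fail(13) 'b': from fail(0)=0 chase 'b': 0 ⇒ 0;  out=∅∪out(0)=∅
  fail(2) 'ed': from fail(1)=0 chase 'd': 0 ⇒ 9;  out=∅∪out(9)=∅
  fail(6) 'ec': from fail(1)=0 chase 'c': 0 ⇒ 8;  out=∅∪out(8)={2}
  fail(10) 'db': from fail(9)=0 chase 'b': 0 ⇒ 13;  out=∅∪out(13)=∅
  fail(14) 'be': from fail(13)=0 chase 'e': 0 ⇒ 1;  out=∅∪out(1)=∅
  fail(18) 'bb': from fail(13)=0 chase 'b': 0 ⇒ 13;  out={5}∪out(13)={5}
  fail(22) 'ce': from fail(8)=0 chase 'e': 0 ⇒ 1;  out={7}∪out(1)={7}
  fail(3) 'ede': from fail(2)=9 chase 'e': 9→0 ⇒ 1;  out=∅∪out(1)=∅
  fail(7) 'eca': from fail(6)=8 chase 'a': 8→0 ⇒ 0;  out={1}∪out(0)={1}
  fail(11) 'dbe': from fail(10)=13 chase 'e': 13 ⇒ 14;  out=∅∪out(14)=∅
  fail(15) 'bec': from fail(14)=1 chase 'c': 1 ⇒ 6;  out=∅∪out(6)={2}
  fail(19) 'edc': from fail(2)=9 chase 'c': 9→0 ⇒ 8;  out=∅∪out(8)={2}
  fail(4) 'edec': from fail(3)=1 chase 'c': 1 ⇒ 6;  out=∅∪out(6)={2}
  fail(12) 'dbed': from fail(11)=14 chase 'd': 14→1 ⇒ 2;  out={3}∪out(2)={3}
  fail(16) 'becd': from fail(15)=6 chase 'd': 6→8→0 ⇒ 9;  out=∅∪out(9)=∅
  fail(20) 'edce': from fail(19)=8 chase 'e': 8 ⇒ 22;  out=∅∪out(22)={7}
  fail(5) 'edece': from fail(4)=6 chase 'e': 6→8 ⇒ 22;  out={0}∪out(22)={0,7}
  fail(17) 'becde': from fail(16)=9 chase 'e': 9→0 ⇒ 1;  out={4}∪out(1)={4}
  fail(21) 'edcea': from fail(20)=22 chase 'a': 22→1→0 ⇒ 0;  out={6}∪out(0)={6}

Scan:
i=0 'd': node 0→9
i=1 'a': node 9→0 (via fail)
i=2 'e': node 0→1
i=3 'c': node 1→6  emit P2@[3:3]
i=4 'a': node 6→7  emit P1@[2:4]
i=5 'e': node 7→1 (via fail)
i=6 'd': node 1→2
i=7 'e': node 2→3
i=8 'c': node 3→4  emit P2@[8:8]
i=9 'e': node 4→5  emit P0@[5:9],P7@[8:9]
i=10 'a': node 5→0 (via fail)
i=11 'e': node 0→1
i=12 'a': node 1→0 (via fail)
i=13 'd': node 0→9
i=14 'b': node 9→10
i=15 'c': node 10→8 (via fail)  emit P2@[15:15]
i=16 'c': node 8→8 (via fail)  emit P2@[16:16]
i=17 'e': node 8→22  emit P7@[16:17]
i=18 'e': node 22→1 (via fail)
i=19 'd': node 1→2
i=20 'c': node 2→19  emit P2@[20:20]
i=21 'e': node 19→20  emit P7@[20:21]
i=22 'a': node 20→21  emit P6@[18:22]
i=23 'a': node 21→0 (via fail)
i=24 'a': node 0→0
i=25 'd': node 0→9
i=26 'e': node 9→1 (via fail)
i=27 'c': node 1→6  emit P2@[27:27]
i=28 'a': node 6→7  emit P1@[26:28]
i=29 'b': node 7→13 (via fail)
i=30 'd': node 13→9 (via fail)
i=31 'd': node 9→9 (via fail)
i=32 'b': node 9→10
i=33 'e': node 10→11
i=34 'd': node 11→12  emit P3@[31:34]
i=35 'e': node 12→3 (via fail)
i=36 'd': node 3→2 (via fail)
i=37 'e': node 2→3
i=38 'c': node 3→4  emit P2@[38:38]
i=39 'e': node 4→5  emit P0@[35:39],P7@[38:39]
i=40 'e': node 5→1 (via fail)
i=41 'd': node 1→2
i=42 'e': node 2→3
i=43 'c': node 3→4  emit P2@[43:43]
i=44 'e': node 4→5  emit P0@[40:44],P7@[43:44]
i=45 'c': node 5→6 (via fail)  emit P2@[45:45]
i=46 'b': node 6→13 (via fail)
i=47 'a': node 13→0 (via fail)
i=48 'e': node 0→1
i=49 'd': node 1→2
i=50 'c': node 2→19  emit P2@[50:50]
i=51 'a': node 19→0 (via fail)
i=52 'd': node 0→9
i=53 'c': node 9→8 (via fail)  emit P2@[53:53]
i=54 'c': node 8→8 (via fail)  emit P2@[54:54]
i=55 'e': node 8→22  emit P7@[54:55]
i=56 'b': node 22→13 (via fail)
i=57 'b': node 13→18  emit P5@[56:57]
i=58 'd': node 18→9 (via fail)
i=59 'c': node 9→8 (via fail)  emit P2@[59:59]
i=60 'e': node 8→22  emit P7@[59:60]

Matches: [[3,2],[4,1],[8,2],[9,0],[9,7],[15,2],[16,2],[17,7],[20,2],[21,7],[22,6],[27,2],[28,1],[34,3],[38,2],[39,0],[39,7],[43,2],[44,0],[44,7],[45,2],[50,2],[53,2],[54,2],[55,7],[57,5],[59,2],[60,7]]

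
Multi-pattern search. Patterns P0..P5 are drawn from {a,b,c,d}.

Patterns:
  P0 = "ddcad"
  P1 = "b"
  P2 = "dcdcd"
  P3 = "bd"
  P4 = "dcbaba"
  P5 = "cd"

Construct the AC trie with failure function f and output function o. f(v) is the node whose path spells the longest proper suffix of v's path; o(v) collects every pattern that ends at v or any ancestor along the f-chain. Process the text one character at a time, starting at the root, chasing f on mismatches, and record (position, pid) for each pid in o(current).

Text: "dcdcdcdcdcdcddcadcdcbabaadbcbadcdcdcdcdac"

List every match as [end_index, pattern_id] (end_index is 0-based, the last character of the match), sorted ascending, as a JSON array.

Build:
Trie nodes:
  0='ε' goto b→6 c→16 d→1
  1='d' goto c→7 d→2
  2='dd' goto c→3
  3='ddc' goto a→4
  4='ddca' goto d→5
  5='ddcad' goto ·  ←P0
  6='b' goto d→11  ←P1
  7='dc' goto b→12 d→8
  8='dcd' goto c→9
  9='dcdc' goto d→10
  10='dcdcd' goto ·  ←P2
  11='bd' goto ·  ←P3
  12='dcb' goto a→13
  13='dcba' goto b→14
  14='dcbab' goto a→15
  15='dcbaba' goto ·  ←P4
  16='c' goto d→17
  17='cd' goto ·  ←P5

BFS fail/out derivation:
  n1('d'): parent n0 fail=0; on 'd' 0 → fail=0;  out ∅∪∅=∅
  n6('b'): parent n0 fail=0; on 'b' 0 → fail=0;  out {1}∪∅={1}
  n16('c'): parent n0 fail=0; on 'c' 0 → fail=0;  out ∅∪∅=∅
  n2('dd'): parent n1 fail=0; on 'd' 0 → fail=1;  out ∅∪∅=∅
  n7('dc'): parent n1 fail=0; on 'c' 0 → fail=16;  out ∅∪∅=∅
  n11('bd'): parent n6 fail=0; on 'd' 0 → fail=1;  out {3}∪∅={3}
  n17('cd'): parent n16 fail=0; on 'd' 0 → fail=1;  out {5}∪∅={5}
  n3('ddc'): parent n2 fail=1; on 'c' 1 → fail=7;  out ∅∪∅=∅
  n8('dcd'): parent n7 fail=16; on 'd' 16 → fail=17;  out ∅∪{5}={5}
  n12('dcb'): parent n7 fail=16; on 'b' 16→0 → fail=6;  out ∅∪{1}={1}
  n4('ddca'): parent n3 fail=7; on 'a' 7→16→0 → fail=0;  out ∅∪∅=∅
  n9('dcdc'): parent n8 fail=17; on 'c' 17→1 → fail=7;  out ∅∪∅=∅
  n13('dcba'): parent n12 fail=6; on 'a' 6→0 → fail=0;  out ∅∪∅=∅
  n5('ddcad'): parent n4 fail=0; on 'd' 0 → fail=1;  out {0}∪∅={0}
  n10('dcdcd'): parent n9 fail=7; on 'd' 7 → fail=8;  out {2}∪{5}={2,5}
  n14('dcbab'): parent n13 fail=0; on 'b' 0 → fail=6;  out ∅∪{1}={1}
  n15('dcbaba'): parent n14 fail=6; on 'a' 6→0 → fail=0;  out {4}∪∅={4}

Scan:
[0] read 'd'  n0⇒n1
[1] read 'c'  n1⇒n7
[2] read 'd'  n7⇒n8  → match P5@[1:2]
[3] read 'c'  n8⇒n9
[4] read 'd'  n9⇒n10  → match P2@[0:4],P5@[3:4]
[5] read 'c'  n10⇒n9 (via fail)
[6] read 'd'  n9⇒n10  → match P2@[2:6],P5@[5:6]
[7] read 'c'  n10⇒n9 (via fail)
[8] read 'd'  n9⇒n10  → match P2@[4:8],P5@[7:8]
[9] read 'c'  n10⇒n9 (via fail)
[10] read 'd'  n9⇒n10  → match P2@[6:10],P5@[9:10]
[11] read 'c'  n10⇒n9 (via fail)
[12] read 'd'  n9⇒n10  → match P2@[8:12],P5@[11:12]
[13] read 'd'  n10⇒n2 (via fail)
[14] read 'c'  n2⇒n3
[15] read 'a'  n3⇒n4
[16] read 'd'  n4⇒n5  → match P0@[12:16]
[17] read 'c'  n5⇒n7 (via fail)
[18] read 'd'  n7⇒n8  → match P5@[17:18]
[19] read 'c'  n8⇒n9
[20] read 'b'  n9⇒n12 (via fail)  → match P1@[20:20]
[21] read 'a'  n12⇒n13
[22] read 'b'  n13⇒n14  → match P1@[22:22]
[23] read 'a'  n14⇒n15  → match P4@[18:23]
[24] read 'a'  n15⇒n0 (via fail)
[25] read 'd'  n0⇒n1
[26] read 'b'  n1⇒n6 (via fail)  → match P1@[26:26]
[27] read 'c'  n6⇒n16 (via fail)
[28] read 'b'  n16⇒n6 (via fail)  → match P1@[28:28]
[29] read 'a'  n6⇒n0 (via fail)
[30] read 'd'  n0⇒n1
[31] read 'c'  n1⇒n7
[32] read 'd'  n7⇒n8  → match P5@[31:32]
[33] read 'c'  n8⇒n9
[34] read 'd'  n9⇒n10  → match P2@[30:34],P5@[33:34]
[35] read 'c'  n10⇒n9 (via fail)
[36] read 'd'  n9⇒n10  → match P2@[32:36],P5@[35:36]
[37] read 'c'  n10⇒n9 (via fail)
[38] read 'd'  n9⇒n10  → match P2@[34:38],P5@[37:38]
[39] read 'a'  n10⇒n0 (via fail)
[40] read 'c'  n0⇒n16

All matches (sorted): [[2,5],[4,2],[4,5],[6,2],[6,5],[8,2],[8,5],[10,2],[10,5],[12,2],[12,5],[16,0],[18,5],[20,1],[22,1],[23,4],[26,1],[28,1],[32,5],[34,2],[34,5],[36,2],[36,5],[38,2],[38,5]]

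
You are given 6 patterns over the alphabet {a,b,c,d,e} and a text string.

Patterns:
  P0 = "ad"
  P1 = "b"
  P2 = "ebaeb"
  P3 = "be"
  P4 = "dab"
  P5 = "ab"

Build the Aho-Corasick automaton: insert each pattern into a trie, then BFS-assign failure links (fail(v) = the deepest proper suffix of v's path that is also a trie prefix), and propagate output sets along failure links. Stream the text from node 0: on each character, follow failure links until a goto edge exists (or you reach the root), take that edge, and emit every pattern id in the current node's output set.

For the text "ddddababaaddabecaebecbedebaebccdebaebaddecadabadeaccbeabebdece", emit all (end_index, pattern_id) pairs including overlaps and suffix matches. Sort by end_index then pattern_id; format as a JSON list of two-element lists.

Build:
Trie (insert patterns):
  n0 'ε': a→1 b→3 d→10 e→4
  n1 'a': b→13 d→2
  n2 'ad': ·  ←P0
  n3 'b': e→9  ←P1
  n4 'e': b→5
  n5 'eb': a→6
  n6 'eba': e→7
  n7 'ebae': b→8
  n8 'ebaeb': ·  ←P2
  n9 'be': ·  ←P3
  n10 'd': a→11
  n11 'da': b→12
  n12 'dab': ·  ←P4
  n13 'ab': ·  ←P5

Failure links (BFS by depth):
  fail(1) 'a': from fail(0)=0 chase 'a': 0 ⇒ 0;  out=∅∪out(0)=∅
  fail(3) 'b': from fail(0)=0 chase 'b': 0 ⇒ 0;  out={1}∪out(0)={1}
  fail(4) 'e': from fail(0)=0 chase 'e': 0 ⇒ 0;  out=∅∪out(0)=∅
  fail(10) 'd': from fail(0)=0 chase 'd': 0 ⇒ 0;  out=∅∪out(0)=∅
  fail(2) 'ad': from fail(1)=0 chase 'd': 0 ⇒ 10;  out={0}∪out(10)={0}
  fail(5) 'eb': from fail(4)=0 chase 'b': 0 ⇒ 3;  out=∅∪out(3)={1}
  fail(9) 'be': from fail(3)=0 chase 'e': 0 ⇒ 4;  out={3}∪out(4)={3}
  fail(11) 'da': from fail(10)=0 chase 'a': 0 ⇒ 1;  out=∅∪out(1)=∅
  fail(13) 'ab': from fail(1)=0 chase 'b': 0 ⇒ 3;  out={5}∪out(3)={1,5}
  fail(6) 'eba': from fail(5)=3 chase 'a': 3→0 ⇒ 1;  out=∅∪out(1)=∅
  fail(12) 'dab': from fail(11)=1 chase 'b': 1 ⇒ 13;  out={4}∪out(13)={1,4,5}
  fail(7) 'ebae': from fail(6)=1 chase 'e': 1→0 ⇒ 4;  out=∅∪out(4)=∅
  fail(8) 'ebaeb': from fail(7)=4 chase 'b': 4 ⇒ 5;  out={2}∪out(5)={1,2}

Run:
i=0 'd': node 0→10
i=1 'd': node 10→10 (fail-walked)
i=2 'd': node 10→10 (fail-walked)
i=3 'd': node 10→10 (fail-walked)
i=4 'a': node 10→11
i=5 'b': node 11→12  → match P1@[5:5],P4@[3:5],P5@[4:5]
i=6 'a': node 12→1 (fail-walked)
i=7 'b': node 1→13  → match P1@[7:7],P5@[6:7]
i=8 'a': node 13→1 (fail-walked)
i=9 'a': node 1→1 (fail-walked)
i=10 'd': node 1→2  → match P0@[9:10]
i=11 'd': node 2→10 (fail-walked)
i=12 'a': node 10→11
i=13 'b': node 11→12  → match P1@[13:13],P4@[11:13],P5@[12:13]
i=14 'e': node 12→9 (fail-walked)  → match P3@[13:14]
i=15 'c': node 9→0 (fail-walked)
i=16 'a': node 0→1
i=17 'e': node 1→4 (fail-walked)
i=18 'b': node 4→5  → match P1@[18:18]
i=19 'e': node 5→9 (fail-walked)  → match P3@[18:19]
i=20 'c': node 9→0 (fail-walked)
i=21 'b': node 0→3  → match P1@[21:21]
i=22 'e': node 3→9  → match P3@[21:22]
i=23 'd': node 9→10 (fail-walked)
i=24 'e': node 10→4 (fail-walked)
i=25 'b': node 4→5  → match P1@[25:25]
i=26 'a': node 5→6
i=27 'e': node 6→7
i=28 'b': node 7→8  → match P1@[28:28],P2@[24:28]
i=29 'c': node 8→0 (fail-walked)
i=30 'c': node 0→0
i=31 'd': node 0→10
i=32 'e': node 10→4 (fail-walked)
i=33 'b': node 4→5  → match P1@[33:33]
i=34 'a': node 5→6
i=35 'e': node 6→7
i=36 'b': node 7→8  → match P1@[36:36],P2@[32:36]
i=37 'a': node 8→6 (fail-walked)
i=38 'd': node 6→2 (fail-walked)  → match P0@[37:38]
i=39 'd': node 2→10 (fail-walked)
i=40 'e': node 10→4 (fail-walked)
i=41 'c': node 4→0 (fail-walked)
i=42 'a': node 0→1
i=43 'd': node 1→2  → match P0@[42:43]
i=44 'a': node 2→11 (fail-walked)
i=45 'b': node 11→12  → match P1@[45:45],P4@[43:45],P5@[44:45]
i=46 'a': node 12→1 (fail-walked)
i=47 'd': node 1→2  → match P0@[46:47]
i=48 'e': node 2→4 (fail-walked)
i=49 'a': node 4→1 (fail-walked)
i=50 'c': node 1→0 (fail-walked)
i=51 'c': node 0→0
i=52 'b': node 0→3  → match P1@[52:52]
i=53 'e': node 3→9  → match P3@[52:53]
i=54 'a': node 9→1 (fail-walked)
i=55 'b': node 1→13  → match P1@[55:55],P5@[54:55]
i=56 'e': node 13→9 (fail-walked)  → match P3@[55:56]
i=57 'b': node 9→5 (fail-walked)  → match P1@[57:57]
i=58 'd': node 5→10 (fail-walked)
i=59 'e': node 10→4 (fail-walked)
i=60 'c': node 4→0 (fail-walked)
i=61 'e': node 0→4

Matches: [[5,1],[5,4],[5,5],[7,1],[7,5],[10,0],[13,1],[13,4],[13,5],[14,3],[18,1],[19,3],[21,1],[22,3],[25,1],[28,1],[28,2],[33,1],[36,1],[36,2],[38,0],[43,0],[45,1],[45,4],[45,5],[47,0],[52,1],[53,3],[55,1],[55,5],[56,3],[57,1]]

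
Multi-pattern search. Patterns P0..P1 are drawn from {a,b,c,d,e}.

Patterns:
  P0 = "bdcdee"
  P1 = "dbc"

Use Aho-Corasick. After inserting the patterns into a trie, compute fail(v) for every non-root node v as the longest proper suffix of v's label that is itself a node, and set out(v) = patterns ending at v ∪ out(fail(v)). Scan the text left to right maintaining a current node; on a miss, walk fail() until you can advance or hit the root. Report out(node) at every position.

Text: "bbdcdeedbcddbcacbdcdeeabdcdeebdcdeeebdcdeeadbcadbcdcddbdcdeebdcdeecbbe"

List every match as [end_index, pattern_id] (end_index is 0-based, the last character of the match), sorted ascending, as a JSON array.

Build:
Trie (insert patterns):
  0='ε' goto b→1 d→7
  1='b' goto d→2
  2='bd' goto c→3
  3='bdc' goto d→4
  4='bdcd' goto e→5
  5='bdcde' goto e→6
  6='bdcdee' goto ·  [P0 ends]
  7='d' goto b→8
  8='db' goto c→9
  9='dbc' goto ·  [P1 ends]

Failure links (BFS by depth):
  n1('b'): parent n0 fail=0; on 'b' 0 → fail=0;  out ∅∪∅=∅
  n7('d'): parent n0 fail=0; on 'd' 0 → fail=0;  out ∅∪∅=∅
  n2('bd'): parent n1 fail=0; on 'd' 0 → fail=7;  out ∅∪∅=∅
  n8('db'): parent n7 fail=0; on 'b' 0 → fail=1;  out ∅∪∅=∅
  n3('bdc'): parent n2 fail=7; on 'c' 7→0 → fail=0;  out ∅∪∅=∅
  n9('dbc'): parent n8 fail=1; on 'c' 1→0 → fail=0;  out {1}∪∅={1}
  n4('bdcd'): parent n3 fail=0; on 'd' 0 → fail=7;  out ∅∪∅=∅
  n5('bdcde'): parent n4 fail=7; on 'e' 7→0 → fail=0;  out ∅∪∅=∅
  n6('bdcdee'): parent n5 fail=0; on 'e' 0 → fail=0;  out {0}∪∅={0}

Run:
[0] read 'b'  n0⇒n1
[1] read 'b'  n1⇒n1 (fail-walked)
[2] read 'd'  n1⇒n2
[3] read 'c'  n2⇒n3
[4] read 'd'  n3⇒n4
[5] read 'e'  n4⇒n5
[6] read 'e'  n5⇒n6  ** P0@[1:6]
[7] read 'd'  n6⇒n7 (fail-walked)
[8] read 'b'  n7⇒n8
[9] read 'c'  n8⇒n9  ** P1@[7:9]
[10] read 'd'  n9⇒n7 (fail-walked)
[11] read 'd'  n7⇒n7 (fail-walked)
[12] read 'b'  n7⇒n8
[13] read 'c'  n8⇒n9  ** P1@[11:13]
[14] read 'a'  n9⇒n0 (fail-walked)
[15] read 'c'  n0⇒n0
[16] read 'b'  n0⇒n1
[17] read 'd'  n1⇒n2
[18] read 'c'  n2⇒n3
[19] read 'd'  n3⇒n4
[20] read 'e'  n4⇒n5
[21] read 'e'  n5⇒n6  ** P0@[16:21]
[22] read 'a'  n6⇒n0 (fail-walked)
[23] read 'b'  n0⇒n1
[24] read 'd'  n1⇒n2
[25] read 'c'  n2⇒n3
[26] read 'd'  n3⇒n4
[27] read 'e'  n4⇒n5
[28] read 'e'  n5⇒n6  ** P0@[23:28]
[29] read 'b'  n6⇒n1 (fail-walked)
[30] read 'd'  n1⇒n2
[31] read 'c'  n2⇒n3
[32] read 'd'  n3⇒n4
[33] read 'e'  n4⇒n5
[34] read 'e'  n5⇒n6  ** P0@[29:34]
[35] read 'e'  n6⇒n0 (fail-walked)
[36] read 'b'  n0⇒n1
[37] read 'd'  n1⇒n2
[38] read 'c'  n2⇒n3
[39] read 'd'  n3⇒n4
[40] read 'e'  n4⇒n5
[41] read 'e'  n5⇒n6  ** P0@[36:41]
[42] read 'a'  n6⇒n0 (fail-walked)
[43] read 'd'  n0⇒n7
[44] read 'b'  n7⇒n8
[45] read 'c'  n8⇒n9  ** P1@[43:45]
[46] read 'a'  n9⇒n0 (fail-walked)
[47] read 'd'  n0⇒n7
[48] read 'b'  n7⇒n8
[49] read 'c'  n8⇒n9  ** P1@[47:49]
[50] read 'd'  n9⇒n7 (fail-walked)
[51] read 'c'  n7⇒n0 (fail-walked)
[52] read 'd'  n0⇒n7
[53] read 'd'  n7⇒n7 (fail-walked)
[54] read 'b'  n7⇒n8
[55] read 'd'  n8⇒n2 (fail-walked)
[56] read 'c'  n2⇒n3
[57] read 'd'  n3⇒n4
[58] read 'e'  n4⇒n5
[59] read 'e'  n5⇒n6  ** P0@[54:59]
[60] read 'b'  n6⇒n1 (fail-walked)
[61] read 'd'  n1⇒n2
[62] read 'c'  n2⇒n3
[63] read 'd'  n3⇒n4
[64] read 'e'  n4⇒n5
[65] read 'e'  n5⇒n6  ** P0@[60:65]
[66] read 'c'  n6⇒n0 (fail-walked)
[67] read 'b'  n0⇒n1
[68] read 'b'  n1⇒n1 (fail-walked)
[69] read 'e'  n1⇒n0 (fail-walked)

All matches (sorted): [[6,0],[9,1],[13,1],[21,0],[28,0],[34,0],[41,0],[45,1],[49,1],[59,0],[65,0]]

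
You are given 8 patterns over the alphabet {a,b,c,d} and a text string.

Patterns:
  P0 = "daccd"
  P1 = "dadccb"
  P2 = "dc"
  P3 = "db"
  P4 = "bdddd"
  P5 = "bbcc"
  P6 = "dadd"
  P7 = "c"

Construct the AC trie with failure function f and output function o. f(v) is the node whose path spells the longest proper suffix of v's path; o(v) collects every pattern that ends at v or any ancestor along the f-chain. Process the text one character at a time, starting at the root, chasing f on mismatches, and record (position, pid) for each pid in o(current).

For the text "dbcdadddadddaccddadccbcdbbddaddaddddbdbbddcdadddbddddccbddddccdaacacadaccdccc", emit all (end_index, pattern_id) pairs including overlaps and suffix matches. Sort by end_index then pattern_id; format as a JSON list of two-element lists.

Build automaton:
Trie (insert patterns):
  0='ε' goto b→12 c→21 d→1
  1='d' goto a→2 b→11 c→10
  2='da' goto c→3 d→6
  3='dac' goto c→4
  4='dacc' goto d→5
  5='daccd' goto ·  ←P0
  6='dad' goto c→7 d→20
  7='dadc' goto c→8
  8='dadcc' goto b→9
  9='dadccb' goto ·  ←P1
  10='dc' goto ·  ←P2
  11='db' goto ·  ←P3
  12='b' goto b→17 d→13
  13='bd' goto d→14
  14='bdd' goto d→15
  15='bddd' goto d→16
  16='bdddd' goto ·  ←P4
  17='bb' goto c→18
  18='bbc' goto c→19
  19='bbcc' goto ·  ←P5
  20='dadd' goto ·  ←P6
  21='c' goto ·  ←P7

Failure links (BFS by depth):
  fail(1) 'd': from fail(0)=0 chase 'd': 0 ⇒ 0;  out=∅∪out(0)=∅
  fail(12) 'b': from fail(0)=0 chase 'b': 0 ⇒ 0;  out=∅∪out(0)=∅
  fail(21) 'c': from fail(0)=0 chase 'c': 0 ⇒ 0;  out={7}∪out(0)={7}
  fail(2) 'da': from fail(1)=0 chase 'a': 0 ⇒ 0;  out=∅∪out(0)=∅
  fail(10) 'dc': from fail(1)=0 chase 'c': 0 ⇒ 21;  out={2}∪out(21)={2,7}
  fail(11) 'db': from fail(1)=0 chase 'b': 0 ⇒ 12;  out={3}∪out(12)={3}
  fail(13) 'bd': from fail(12)=0 chase 'd': 0 ⇒ 1;  out=∅∪out(1)=∅
  fail(17) 'bb': from fail(12)=0 chase 'b': 0 ⇒ 12;  out=∅∪out(12)=∅
  fail(3) 'dac': from fail(2)=0 chase 'c': 0 ⇒ 21;  out=∅∪out(21)={7}
  fail(6) 'dad': from fail(2)=0 chase 'd': 0 ⇒ 1;  out=∅∪out(1)=∅
  fail(14) 'bdd': from fail(13)=1 chase 'd': 1→0 ⇒ 1;  out=∅∪out(1)=∅
  fail(18) 'bbc': from fail(17)=12 chase 'c': 12→0 ⇒ 21;  out=∅∪out(21)={7}
  fail(4) 'dacc': from fail(3)=21 chase 'c': 21→0 ⇒ 21;  out=∅∪out(21)={7}
  fail(7) 'dadc': from fail(6)=1 chase 'c': 1 ⇒ 10;  out=∅∪out(10)={2,7}
  fail(15) 'bddd': from fail(14)=1 chase 'd': 1→0 ⇒ 1;  out=∅∪out(1)=∅
  fail(19) 'bbcc': from fail(18)=21 chase 'c': 21→0 ⇒ 21;  out={5}∪out(21)={5,7}
  fail(20) 'dadd': from fail(6)=1 chase 'd': 1→0 ⇒ 1;  out={6}∪out(1)={6}
  fail(5) 'daccd': from fail(4)=21 chase 'd': 21→0 ⇒ 1;  out={0}∪out(1)={0}
  fail(8) 'dadcc': from fail(7)=10 chase 'c': 10→21→0 ⇒ 21;  out=∅∪out(21)={7}
  fail(16) 'bdddd': from fail(15)=1 chase 'd': 1→0 ⇒ 1;  out={4}∪out(1)={4}
  fail(9) 'dadccb': from fail(8)=21 chase 'b': 21→0 ⇒ 12;  out={1}∪out(12)={1}

Run:
pos 0 'd': at 1
pos 1 'b': at 11  → match P3@[0:1]
pos 2 'c': at 21 (fail-walked)  → match P7@[2:2]
pos 3 'd': at 1 (fail-walked)
pos 4 'a': at 2
pos 5 'd': at 6
pos 6 'd': at 20  → match P6@[3:6]
pos 7 'd': at 1 (fail-walked)
pos 8 'a': at 2
pos 9 'd': at 6
pos 10 'd': at 20  → match P6@[7:10]
pos 11 'd': at 1 (fail-walked)
pos 12 'a': at 2
pos 13 'c': at 3  → match P7@[13:13]
pos 14 'c': at 4  → match P7@[14:14]
pos 15 'd': at 5  → match P0@[11:15]
pos 16 'd': at 1 (fail-walked)
pos 17 'a': at 2
pos 18 'd': at 6
pos 19 'c': at 7  → match P2@[18:19],P7@[19:19]
pos 20 'c': at 8  → match P7@[20:20]
pos 21 'b': at 9  → match P1@[16:21]
pos 22 'c': at 21 (fail-walked)  → match P7@[22:22]
pos 23 'd': at 1 (fail-walked)
pos 24 'b': at 11  → match P3@[23:24]
pos 25 'b': at 17 (fail-walked)
pos 26 'd': at 13 (fail-walked)
pos 27 'd': at 14
pos 28 'a': at 2 (fail-walked)
pos 29 'd': at 6
pos 30 'd': at 20  → match P6@[27:30]
pos 31 'a': at 2 (fail-walked)
pos 32 'd': at 6
pos 33 'd': at 20  → match P6@[30:33]
pos 34 'd': at 1 (fail-walked)
pos 35 'd': at 1 (fail-walked)
pos 36 'b': at 11  → match P3@[35:36]
pos 37 'd': at 13 (fail-walked)
pos 38 'b': at 11 (fail-walked)  → match P3@[37:38]
pos 39 'b': at 17 (fail-walked)
pos 40 'd': at 13 (fail-walked)
pos 41 'd': at 14
pos 42 'c': at 10 (fail-walked)  → match P2@[41:42],P7@[42:42]
pos 43 'd': at 1 (fail-walked)
pos 44 'a': at 2
pos 45 'd': at 6
pos 46 'd': at 20  → match P6@[43:46]
pos 47 'd': at 1 (fail-walked)
pos 48 'b': at 11  → match P3@[47:48]
pos 49 'd': at 13 (fail-walked)
pos 50 'd': at 14
pos 51 'd': at 15
pos 52 'd': at 16  → match P4@[48:52]
pos 53 'c': at 10 (fail-walked)  → match P2@[52:53],P7@[53:53]
pos 54 'c': at 21 (fail-walked)  → match P7@[54:54]
pos 55 'b': at 12 (fail-walked)
pos 56 'd': at 13
pos 57 'd': at 14
pos 58 'd': at 15
pos 59 'd': at 16  → match P4@[55:59]
pos 60 'c': at 10 (fail-walked)  → match P2@[59:60],P7@[60:60]
pos 61 'c': at 21 (fail-walked)  → match P7@[61:61]
pos 62 'd': at 1 (fail-walked)
pos 63 'a': at 2
pos 64 'a': at 0 (fail-walked)
pos 65 'c': at 21  → match P7@[65:65]
pos 66 'a': at 0 (fail-walked)
pos 67 'c': at 21  → match P7@[67:67]
pos 68 'a': at 0 (fail-walked)
pos 69 'd': at 1
pos 70 'a': at 2
pos 71 'c': at 3  → match P7@[71:71]
pos 72 'c': at 4  → match P7@[72:72]
pos 73 'd': at 5  → match P0@[69:73]
pos 74 'c': at 10 (fail-walked)  → match P2@[73:74],P7@[74:74]
pos 75 'c': at 21 (fail-walked)  → match P7@[75:75]
pos 76 'c': at 21 (fail-walked)  → match P7@[76:76]

Matches: [[1,3],[2,7],[6,6],[10,6],[13,7],[14,7],[15,0],[19,2],[19,7],[20,7],[21,1],[22,7],[24,3],[30,6],[33,6],[36,3],[38,3],[42,2],[42,7],[46,6],[48,3],[52,4],[53,2],[53,7],[54,7],[59,4],[60,2],[60,7],[61,7],[65,7],[67,7],[71,7],[72,7],[73,0],[74,2],[74,7],[75,7],[76,7]]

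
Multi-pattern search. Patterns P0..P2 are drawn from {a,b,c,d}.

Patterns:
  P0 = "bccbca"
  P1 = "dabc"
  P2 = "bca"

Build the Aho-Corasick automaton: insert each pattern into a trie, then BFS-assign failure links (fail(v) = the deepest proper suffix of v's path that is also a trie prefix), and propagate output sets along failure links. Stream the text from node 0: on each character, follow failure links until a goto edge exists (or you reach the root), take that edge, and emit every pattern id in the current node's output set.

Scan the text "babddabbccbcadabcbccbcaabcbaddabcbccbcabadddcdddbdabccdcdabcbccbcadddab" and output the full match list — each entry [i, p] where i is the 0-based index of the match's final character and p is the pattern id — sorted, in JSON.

Build:
Trie (insert patterns):
  n0 'ε': b→1 d→7
  n1 'b': c→2
  n2 'bc': a→11 c→3
  n3 'bcc': b→4
  n4 'bccb': c→5
  n5 'bccbc': a→6
  n6 'bccbca': ·  [P0 ends]
  n7 'd': a→8
  n8 'da': b→9
  n9 'dab': c→10
  n10 'dabc': ·  [P1 ends]
  n11 'bca': ·  [P2 ends]

Failure links (BFS by depth):
  n1('b'): parent n0 fail=0; on 'b' 0 → fail=0;  out ∅∪∅=∅
  n7('d'): parent n0 fail=0; on 'd' 0 → fail=0;  out ∅∪∅=∅
  n2('bc'): parent n1 fail=0; on 'c' 0 → fail=0;  out ∅∪∅=∅
  n8('da'): parent n7 fail=0; on 'a' 0 → fail=0;  out ∅∪∅=∅
  n3('bcc'): parent n2 fail=0; on 'c' 0 → fail=0;  out ∅∪∅=∅
  n9('dab'): parent n8 fail=0; on 'b' 0 → fail=1;  out ∅∪∅=∅
  n11('bca'): parent n2 fail=0; on 'a' 0 → fail=0;  out {2}∪∅={2}
  n4('bccb'): parent n3 fail=0; on 'b' 0 → fail=1;  out ∅∪∅=∅
  n10('dabc'): parent n9 fail=1; on 'c' 1 → fail=2;  out {1}∪∅={1}
  n5('bccbc'): parent n4 fail=1; on 'c' 1 → fail=2;  out ∅∪∅=∅
  n6('bccbca'): parent n5 fail=2; on 'a' 2 → fail=11;  out {0}∪{2}={0,2}

Text stream:
i=0 'b': node 0→1
i=1 'a': node 1→0 (fail-walked)
i=2 'b': node 0→1
i=3 'd': node 1→7 (fail-walked)
i=4 'd': node 7→7 (fail-walked)
i=5 'a': node 7→8
i=6 'b': node 8→9
i=7 'b': node 9→1 (fail-walked)
i=8 'c': node 1→2
i=9 'c': node 2→3
i=10 'b': node 3→4
i=11 'c': node 4→5
i=12 'a': node 5→6  ** P0@[7:12],P2@[10:12]
i=13 'd': node 6→7 (fail-walked)
i=14 'a': node 7→8
i=15 'b': node 8→9
i=16 'c': node 9→10  ** P1@[13:16]
i=17 'b': node 10→1 (fail-walked)
i=18 'c': node 1→2
i=19 'c': node 2→3
i=20 'b': node 3→4
i=21 'c': node 4→5
i=22 'a': node 5→6  ** P0@[17:22],P2@[20:22]
i=23 'a': node 6→0 (fail-walked)
i=24 'b': node 0→1
i=25 'c': node 1→2
i=26 'b': node 2→1 (fail-walked)
i=27 'a': node 1→0 (fail-walked)
i=28 'd': node 0→7
i=29 'd': node 7→7 (fail-walked)
i=30 'a': node 7→8
i=31 'b': node 8→9
i=32 'c': node 9→10  ** P1@[29:32]
i=33 'b': node 10→1 (fail-walked)
i=34 'c': node 1→2
i=35 'c': node 2→3
i=36 'b': node 3→4
i=37 'c': node 4→5
i=38 'a': node 5→6  ** P0@[33:38],P2@[36:38]
i=39 'b': node 6→1 (fail-walked)
i=40 'a': node 1→0 (fail-walked)
i=41 'd': node 0→7
i=42 'd': node 7→7 (fail-walked)
i=43 'd': node 7→7 (fail-walked)
i=44 'c': node 7→0 (fail-walked)
i=45 'd': node 0→7
i=46 'd': node 7→7 (fail-walked)
i=47 'd': node 7→7 (fail-walked)
i=48 'b': node 7→1 (fail-walked)
i=49 'd': node 1→7 (fail-walked)
i=50 'a': node 7→8
i=51 'b': node 8→9
i=52 'c': node 9→10  ** P1@[49:52]
i=53 'c': node 10→3 (fail-walked)
i=54 'd': node 3→7 (fail-walked)
i=55 'c': node 7→0 (fail-walked)
i=56 'd': node 0→7
i=57 'a': node 7→8
i=58 'b': node 8→9
i=59 'c': node 9→10  ** P1@[56:59]
i=60 'b': node 10→1 (fail-walked)
i=61 'c': node 1→2
i=62 'c': node 2→3
i=63 'b': node 3→4
i=64 'c': node 4→5
i=65 'a': node 5→6  ** P0@[60:65],P2@[63:65]
i=66 'd': node 6→7 (fail-walked)
i=67 'd': node 7→7 (fail-walked)
i=68 'd': node 7→7 (fail-walked)
i=69 'a': node 7→8
i=70 'b': node 8→9

Result: [[12,0],[12,2],[16,1],[22,0],[22,2],[32,1],[38,0],[38,2],[52,1],[59,1],[65,0],[65,2]]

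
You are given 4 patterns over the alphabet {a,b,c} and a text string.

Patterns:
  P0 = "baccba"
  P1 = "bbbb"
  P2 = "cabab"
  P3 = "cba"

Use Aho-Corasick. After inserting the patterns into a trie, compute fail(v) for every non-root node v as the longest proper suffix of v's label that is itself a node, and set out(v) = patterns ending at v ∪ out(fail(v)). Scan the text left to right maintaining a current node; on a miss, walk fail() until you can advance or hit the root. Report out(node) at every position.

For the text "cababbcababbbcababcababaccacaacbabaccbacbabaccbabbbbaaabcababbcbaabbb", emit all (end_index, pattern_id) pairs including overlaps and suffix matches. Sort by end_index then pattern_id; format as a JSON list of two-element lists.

Construct AC machine:
Trie (insert patterns):
  0='ε' goto b→1 c→10
  1='b' goto a→2 b→7
  2='ba' goto c→3
  3='bac' goto c→4
  4='bacc' goto b→5
  5='baccb' goto a→6
  6='baccba' goto ·  [P0 ends]
  7='bb' goto b→8
  8='bbb' goto b→9
  9='bbbb' goto ·  [P1 ends]
  10='c' goto a→11 b→15
  11='ca' goto b→12
  12='cab' goto a→13
  13='caba' goto b→14
  14='cabab' goto ·  [P2 ends]
  15='cb' goto a→16
  16='cba' goto ·  [P3 ends]

BFS fail/out derivation:
  fail(1) 'b': from fail(0)=0 chase 'b': 0 ⇒ 0;  out=∅∪out(0)=∅
  fail(10) 'c': from fail(0)=0 chase 'c': 0 ⇒ 0;  out=∅∪out(0)=∅
  fail(2) 'ba': from fail(1)=0 chase 'a': 0 ⇒ 0;  out=∅∪out(0)=∅
  fail(7) 'bb': from fail(1)=0 chase 'b': 0 ⇒ 1;  out=∅∪out(1)=∅
  fail(11) 'ca': from fail(10)=0 chase 'a': 0 ⇒ 0;  out=∅∪out(0)=∅
  fail(15) 'cb': from fail(10)=0 chase 'b': 0 ⇒ 1;  out=∅∪out(1)=∅
  fail(3) 'bac': from fail(2)=0 chase 'c': 0 ⇒ 10;  out=∅∪out(10)=∅
  fail(8) 'bbb': from fail(7)=1 chase 'b': 1 ⇒ 7;  out=∅∪out(7)=∅
  fail(12) 'cab': from fail(11)=0 chase 'b': 0 ⇒ 1;  out=∅∪out(1)=∅
  fail(16) 'cba': from fail(15)=1 chase 'a': 1 ⇒ 2;  out={3}∪out(2)={3}
  fail(4) 'bacc': from fail(3)=10 chase 'c': 10→0 ⇒ 10;  out=∅∪out(10)=∅
  fail(9) 'bbbb': from fail(8)=7 chase 'b': 7 ⇒ 8;  out={1}∪out(8)={1}
  fail(13) 'caba': from fail(12)=1 chase 'a': 1 ⇒ 2;  out=∅∪out(2)=∅
  fail(5) 'baccb': from fail(4)=10 chase 'b': 10 ⇒ 15;  out=∅∪out(15)=∅
  fail(14) 'cabab': from fail(13)=2 chase 'b': 2→0 ⇒ 1;  out={2}∪out(1)={2}
  fail(6) 'baccba': from fail(5)=15 chase 'a': 15 ⇒ 16;  out={0}∪out(16)={0,3}

Run:
[0] read 'c'  n0⇒n10
[1] read 'a'  n10⇒n11
[2] read 'b'  n11⇒n12
[3] read 'a'  n12⇒n13
[4] read 'b'  n13⇒n14  → match P2@[0:4]
[5] read 'b'  n14⇒n7 (fail-walked)
[6] read 'c'  n7⇒n10 (fail-walked)
[7] read 'a'  n10⇒n11
[8] read 'b'  n11⇒n12
[9] read 'a'  n12⇒n13
[10] read 'b'  n13⇒n14  → match P2@[6:10]
[11] read 'b'  n14⇒n7 (fail-walked)
[12] read 'b'  n7⇒n8
[13] read 'c'  n8⇒n10 (fail-walked)
[14] read 'a'  n10⇒n11
[15] read 'b'  n11⇒n12
[16] read 'a'  n12⇒n13
[17] read 'b'  n13⇒n14  → match P2@[13:17]
[18] read 'c'  n14⇒n10 (fail-walked)
[19] read 'a'  n10⇒n11
[20] read 'b'  n11⇒n12
[21] read 'a'  n12⇒n13
[22] read 'b'  n13⇒n14  → match P2@[18:22]
[23] read 'a'  n14⇒n2 (fail-walked)
[24] read 'c'  n2⇒n3
[25] read 'c'  n3⇒n4
[26] read 'a'  n4⇒n11 (fail-walked)
[27] read 'c'  n11⇒n10 (fail-walked)
[28] read 'a'  n10⇒n11
[29] read 'a'  n11⇒n0 (fail-walked)
[30] read 'c'  n0⇒n10
[31] read 'b'  n10⇒n15
[32] read 'a'  n15⇒n16  → match P3@[30:32]
[33] read 'b'  n16⇒n1 (fail-walked)
[34] read 'a'  n1⇒n2
[35] read 'c'  n2⇒n3
[36] read 'c'  n3⇒n4
[37] read 'b'  n4⇒n5
[38] read 'a'  n5⇒n6  → match P0@[33:38],P3@[36:38]
[39] read 'c'  n6⇒n3 (fail-walked)
[40] read 'b'  n3⇒n15 (fail-walked)
[41] read 'a'  n15⇒n16  → match P3@[39:41]
[42] read 'b'  n16⇒n1 (fail-walked)
[43] read 'a'  n1⇒n2
[44] read 'c'  n2⇒n3
[45] read 'c'  n3⇒n4
[46] read 'b'  n4⇒n5
[47] read 'a'  n5⇒n6  → match P0@[42:47],P3@[45:47]
[48] read 'b'  n6⇒n1 (fail-walked)
[49] read 'b'  n1⇒n7
[50] read 'b'  n7⇒n8
[51] read 'b'  n8⇒n9  → match P1@[48:51]
[52] read 'a'  n9⇒n2 (fail-walked)
[53] read 'a'  n2⇒n0 (fail-walked)
[54] read 'a'  n0⇒n0
[55] read 'b'  n0⇒n1
[56] read 'c'  n1⇒n10 (fail-walked)
[57] read 'a'  n10⇒n11
[58] read 'b'  n11⇒n12
[59] read 'a'  n12⇒n13
[60] read 'b'  n13⇒n14  → match P2@[56:60]
[61] read 'b'  n14⇒n7 (fail-walked)
[62] read 'c'  n7⇒n10 (fail-walked)
[63] read 'b'  n10⇒n15
[64] read 'a'  n15⇒n16  → match P3@[62:64]
[65] read 'a'  n16⇒n0 (fail-walked)
[66] read 'b'  n0⇒n1
[67] read 'b'  n1⇒n7
[68] read 'b'  n7⇒n8

All matches (sorted): [[4,2],[10,2],[17,2],[22,2],[32,3],[38,0],[38,3],[41,3],[47,0],[47,3],[51,1],[60,2],[64,3]]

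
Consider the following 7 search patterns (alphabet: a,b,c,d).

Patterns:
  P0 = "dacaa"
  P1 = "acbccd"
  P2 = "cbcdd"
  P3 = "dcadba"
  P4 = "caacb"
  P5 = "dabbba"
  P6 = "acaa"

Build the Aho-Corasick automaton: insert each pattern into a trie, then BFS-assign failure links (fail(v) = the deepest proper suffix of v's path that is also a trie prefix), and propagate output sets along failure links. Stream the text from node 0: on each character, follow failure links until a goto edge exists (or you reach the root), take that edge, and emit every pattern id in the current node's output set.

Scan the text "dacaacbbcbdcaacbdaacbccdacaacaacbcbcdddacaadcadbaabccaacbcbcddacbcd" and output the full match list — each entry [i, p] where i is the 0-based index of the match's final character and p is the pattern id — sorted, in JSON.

Build:
Trie (insert patterns):
  0='ε' goto a→6 c→12 d→1
  1='d' goto a→2 c→17
  2='da' goto b→26 c→3
  3='dac' goto a→4
  4='daca' goto a→5
  5='dacaa' goto ·  [P0 ends]
  6='a' goto c→7
  7='ac' goto a→30 b→8
  8='acb' goto c→9
  9='acbc' goto c→10
  10='acbcc' goto d→11
  11='acbccd' goto ·  [P1 ends]
  12='c' goto a→22 b→13
  13='cb' goto c→14
  14='cbc' goto d→15
  15='cbcd' goto d→16
  16='cbcdd' goto ·  [P2 ends]
  17='dc' goto a→18
  18='dca' goto d→19
  19='dcad' goto b→20
  20='dcadb' goto a→21
  21='dcadba' goto ·  [P3 ends]
  22='ca' goto a→23
  23='caa' goto c→24
  24='caac' goto b→25
  25='caacb' goto ·  [P4 ends]
  26='dab' goto b→27
  27='dabb' goto b→28
  28='dabbb' goto a→29
  29='dabbba' goto ·  [P5 ends]
  30='aca' goto a→31
  31='acaa' goto ·  [P6 ends]

BFS fail/out derivation:
  fail(1) 'd': from fail(0)=0 chase 'd': 0 ⇒ 0;  out=∅∪out(0)=∅
  fail(6) 'a': from fail(0)=0 chase 'a': 0 ⇒ 0;  out=∅∪out(0)=∅
  fail(12) 'c': from fail(0)=0 chase 'c': 0 ⇒ 0;  out=∅∪out(0)=∅
  fail(2) 'da': from fail(1)=0 chase 'a': 0 ⇒ 6;  out=∅∪out(6)=∅
  fail(7) 'ac': from fail(6)=0 chase 'c': 0 ⇒ 12;  out=∅∪out(12)=∅
  fail(13) 'cb': from fail(12)=0 chase 'b': 0 ⇒ 0;  out=∅∪out(0)=∅
  fail(17) 'dc': from fail(1)=0 chase 'c': 0 ⇒ 12;  out=∅∪out(12)=∅
  fail(22) 'ca': from fail(12)=0 chase 'a': 0 ⇒ 6;  out=∅∪out(6)=∅
  fail(3) 'dac': from fail(2)=6 chase 'c': 6 ⇒ 7;  out=∅∪out(7)=∅
  fail(8) 'acb': from fail(7)=12 chase 'b': 12 ⇒ 13;  out=∅∪out(13)=∅
  fail(14) 'cbc': from fail(13)=0 chase 'c': 0 ⇒ 12;  out=∅∪out(12)=∅
  fail(18) 'dca': from fail(17)=12 chase 'a': 12 ⇒ 22;  out=∅∪out(22)=∅
  fail(23) 'caa': from fail(22)=6 chase 'a': 6→0 ⇒ 6;  out=∅∪out(6)=∅
  fail(26) 'dab': from fail(2)=6 chase 'b': 6→0 ⇒ 0;  out=∅∪out(0)=∅
  fail(30) 'aca': from fail(7)=12 chase 'a': 12 ⇒ 22;  out=∅∪out(22)=∅
  fail(4) 'daca': from fail(3)=7 chase 'a': 7 ⇒ 30;  out=∅∪out(30)=∅
  fail(9) 'acbc': from fail(8)=13 chase 'c': 13 ⇒ 14;  out=∅∪out(14)=∅
  fail(15) 'cbcd': from fail(14)=12 chase 'd': 12→0 ⇒ 1;  out=∅∪out(1)=∅
  fail(19) 'dcad': from fail(18)=22 chase 'd': 22→6→0 ⇒ 1;  out=∅∪out(1)=∅
  fail(24) 'caac': from fail(23)=6 chase 'c': 6 ⇒ 7;  out=∅∪out(7)=∅
  fail(27) 'dabb': from fail(26)=0 chase 'b': 0 ⇒ 0;  out=∅∪out(0)=∅
  fail(31) 'acaa': from fail(30)=22 chase 'a': 22 ⇒ 23;  out={6}∪out(23)={6}
  fail(5) 'dacaa': from fail(4)=30 chase 'a': 30 ⇒ 31;  out={0}∪out(31)={0,6}
  fail(10) 'acbcc': from fail(9)=14 chase 'c': 14→12→0 ⇒ 12;  out=∅∪out(12)=∅
  fail(16) 'cbcdd': from fail(15)=1 chase 'd': 1→0 ⇒ 1;  out={2}∪out(1)={2}
  fail(20) 'dcadb': from fail(19)=1 chase 'b': 1→0 ⇒ 0;  out=∅∪out(0)=∅
  fail(25) 'caacb': from fail(24)=7 chase 'b': 7 ⇒ 8;  out={4}∪out(8)={4}
  fail(28) 'dabbb': from fail(27)=0 chase 'b': 0 ⇒ 0;  out=∅∪out(0)=∅
  fail(11) 'acbccd': from fail(10)=12 chase 'd': 12→0 ⇒ 1;  out={1}∪out(1)={1}
  fail(21) 'dcadba': from fail(20)=0 chase 'a': 0 ⇒ 6;  out={3}∪out(6)={3}
  fail(29) 'dabbba': from fail(28)=0 chase 'a': 0 ⇒ 6;  out={5}∪out(6)={5}

Scan:
[0] read 'd'  n0⇒n1
[1] read 'a'  n1⇒n2
[2] read 'c'  n2⇒n3
[3] read 'a'  n3⇒n4
[4] read 'a'  n4⇒n5  emit P0@[0:4],P6@[1:4]
[5] read 'c'  n5⇒n24 (via fail)
[6] read 'b'  n24⇒n25  emit P4@[2:6]
[7] read 'b'  n25⇒n0 (via fail)
[8] read 'c'  n0⇒n12
[9] read 'b'  n12⇒n13
[10] read 'd'  n13⇒n1 (via fail)
[11] read 'c'  n1⇒n17
[12] read 'a'  n17⇒n18
[13] read 'a'  n18⇒n23 (via fail)
[14] read 'c'  n23⇒n24
[15] read 'b'  n24⇒n25  emit P4@[11:15]
[16] read 'd'  n25⇒n1 (via fail)
[17] read 'a'  n1⇒n2
[18] read 'a'  n2⇒n6 (via fail)
[19] read 'c'  n6⇒n7
[20] read 'b'  n7⇒n8
[21] read 'c'  n8⇒n9
[22] read 'c'  n9⇒n10
[23] read 'd'  n10⇒n11  emit P1@[18:23]
[24] read 'a'  n11⇒n2 (via fail)
[25] read 'c'  n2⇒n3
[26] read 'a'  n3⇒n4
[27] read 'a'  n4⇒n5  emit P0@[23:27],P6@[24:27]
[28] read 'c'  n5⇒n24 (via fail)
[29] read 'a'  n24⇒n30 (via fail)
[30] read 'a'  n30⇒n31  emit P6@[27:30]
[31] read 'c'  n31⇒n24 (via fail)
[32] read 'b'  n24⇒n25  emit P4@[28:32]
[33] read 'c'  n25⇒n9 (via fail)
[34] read 'b'  n9⇒n13 (via fail)
[35] read 'c'  n13⇒n14
[36] read 'd'  n14⇒n15
[37] read 'd'  n15⇒n16  emit P2@[33:37]
[38] read 'd'  n16⇒n1 (via fail)
[39] read 'a'  n1⇒n2
[40] read 'c'  n2⇒n3
[41] read 'a'  n3⇒n4
[42] read 'a'  n4⇒n5  emit P0@[38:42],P6@[39:42]
[43] read 'd'  n5⇒n1 (via fail)
[44] read 'c'  n1⇒n17
[45] read 'a'  n17⇒n18
[46] read 'd'  n18⇒n19
[47] read 'b'  n19⇒n20
[48] read 'a'  n20⇒n21  emit P3@[43:48]
[49] read 'a'  n21⇒n6 (via fail)
[50] read 'b'  n6⇒n0 (via fail)
[51] read 'c'  n0⇒n12
[52] read 'c'  n12⇒n12 (via fail)
[53] read 'a'  n12⇒n22
[54] read 'a'  n22⇒n23
[55] read 'c'  n23⇒n24
[56] read 'b'  n24⇒n25  emit P4@[52:56]
[57] read 'c'  n25⇒n9 (via fail)
[58] read 'b'  n9⇒n13 (via fail)
[59] read 'c'  n13⇒n14
[60] read 'd'  n14⇒n15
[61] read 'd'  n15⇒n16  emit P2@[57:61]
[62] read 'a'  n16⇒n2 (via fail)
[63] read 'c'  n2⇒n3
[64] read 'b'  n3⇒n8 (via fail)
[65] read 'c'  n8⇒n9
[66] read 'd'  n9⇒n15 (via fail)

Result: [[4,0],[4,6],[6,4],[15,4],[23,1],[27,0],[27,6],[30,6],[32,4],[37,2],[42,0],[42,6],[48,3],[56,4],[61,2]]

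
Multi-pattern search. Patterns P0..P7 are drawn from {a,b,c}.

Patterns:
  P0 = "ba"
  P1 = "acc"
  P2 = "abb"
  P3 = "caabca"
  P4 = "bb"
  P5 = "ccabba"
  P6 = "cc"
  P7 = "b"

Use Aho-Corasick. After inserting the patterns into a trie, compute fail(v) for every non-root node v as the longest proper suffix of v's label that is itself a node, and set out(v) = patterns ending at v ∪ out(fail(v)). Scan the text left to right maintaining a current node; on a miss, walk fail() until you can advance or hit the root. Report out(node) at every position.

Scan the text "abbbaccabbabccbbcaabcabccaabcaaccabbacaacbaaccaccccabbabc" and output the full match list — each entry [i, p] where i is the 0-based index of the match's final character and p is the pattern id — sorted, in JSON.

Construct AC machine:
Trie (insert patterns):
  0='ε' goto a→3 b→1 c→8
  1='b' goto a→2 b→14  [P7 ends]
  2='ba' goto ·  [P0 ends]
  3='a' goto b→6 c→4
  4='ac' goto c→5
  5='acc' goto ·  [P1 ends]
  6='ab' goto b→7
  7='abb' goto ·  [P2 ends]
  8='c' goto a→9 c→15
  9='ca' goto a→10
  10='caa' goto b→11
  11='caab' goto c→12
  12='caabc' goto a→13
  13='caabca' goto ·  [P3 ends]
  14='bb' goto ·  [P4 ends]
  15='cc' goto a→16  [P6 ends]
  16='cca' goto b→17
  17='ccab' goto b→18
  18='ccabb' goto a→19
  19='ccabba' goto ·  [P5 ends]

Failure links (BFS by depth):
  n1('b'): parent n0 fail=0; on 'b' 0 → fail=0;  out {7}∪∅={7}
  n3('a'): parent n0 fail=0; on 'a' 0 → fail=0;  out ∅∪∅=∅
  n8('c'): parent n0 fail=0; on 'c' 0 → fail=0;  out ∅∪∅=∅
  n2('ba'): parent n1 fail=0; on 'a' 0 → fail=3;  out {0}∪∅={0}
  n4('ac'): parent n3 fail=0; on 'c' 0 → fail=8;  out ∅∪∅=∅
  n6('ab'): parent n3 fail=0; on 'b' 0 → fail=1;  out ∅∪{7}={7}
  n9('ca'): parent n8 fail=0; on 'a' 0 → fail=3;  out ∅∪∅=∅
  n14('bb'): parent n1 fail=0; on 'b' 0 → fail=1;  out {4}∪{7}={4,7}
  n15('cc'): parent n8 fail=0; on 'c' 0 → fail=8;  out {6}∪∅={6}
  n5('acc'): parent n4 fail=8; on 'c' 8 → fail=15;  out {1}∪{6}={1,6}
  n7('abb'): parent n6 fail=1; on 'b' 1 → fail=14;  out {2}∪{4,7}={2,4,7}
  n10('caa'): parent n9 fail=3; on 'a' 3→0 → fail=3;  out ∅∪∅=∅
  n16('cca'): parent n15 fail=8; on 'a' 8 → fail=9;  out ∅∪∅=∅
  n11('caab'): parent n10 fail=3; on 'b' 3 → fail=6;  out ∅∪{7}={7}
  n17('ccab'): parent n16 fail=9; on 'b' 9→3 → fail=6;  out ∅∪{7}={7}
  n12('caabc'): parent n11 fail=6; on 'c' 6→1→0 → fail=8;  out ∅∪∅=∅
  n18('ccabb'): parent n17 fail=6; on 'b' 6 → fail=7;  out ∅∪{2,4,7}={2,4,7}
  n13('caabca'): parent n12 fail=8; on 'a' 8 → fail=9;  out {3}∪∅={3}
  n19('ccabba'): parent n18 fail=7; on 'a' 7→14→1 → fail=2;  out {5}∪{0}={0,5}

Run:
i=0 'a': node 0→3
i=1 'b': node 3→6  ** P7@[1:1]
i=2 'b': node 6→7  ** P2@[0:2],P4@[1:2],P7@[2:2]
i=3 'b': node 7→14 (via fail)  ** P4@[2:3],P7@[3:3]
i=4 'a': node 14→2 (via fail)  ** P0@[3:4]
i=5 'c': node 2→4 (via fail)
i=6 'c': node 4→5  ** P1@[4:6],P6@[5:6]
i=7 'a': node 5→16 (via fail)
i=8 'b': node 16→17  ** P7@[8:8]
i=9 'b': node 17→18  ** P2@[7:9],P4@[8:9],P7@[9:9]
i=10 'a': node 18→19  ** P0@[9:10],P5@[5:10]
i=11 'b': node 19→6 (via fail)  ** P7@[11:11]
i=12 'c': node 6→8 (via fail)
i=13 'c': node 8→15  ** P6@[12:13]
i=14 'b': node 15→1 (via fail)  ** P7@[14:14]
i=15 'b': node 1→14  ** P4@[14:15],P7@[15:15]
i=16 'c': node 14→8 (via fail)
i=17 'a': node 8→9
i=18 'a': node 9→10
i=19 'b': node 10→11  ** P7@[19:19]
i=20 'c': node 11→12
i=21 'a': node 12→13  ** P3@[16:21]
i=22 'b': node 13→6 (via fail)  ** P7@[22:22]
i=23 'c': node 6→8 (via fail)
i=24 'c': node 8→15  ** P6@[23:24]
i=25 'a': node 15→16
i=26 'a': node 16→10 (via fail)
i=27 'b': node 10→11  ** P7@[27:27]
i=28 'c': node 11→12
i=29 'a': node 12→13  ** P3@[24:29]
i=30 'a': node 13→10 (via fail)
i=31 'c': node 10→4 (via fail)
i=32 'c': node 4→5  ** P1@[30:32],P6@[31:32]
i=33 'a': node 5→16 (via fail)
i=34 'b': node 16→17  ** P7@[34:34]
i=35 'b': node 17→18  ** P2@[33:35],P4@[34:35],P7@[35:35]
i=36 'a': node 18→19  ** P0@[35:36],P5@[31:36]
i=37 'c': node 19→4 (via fail)
i=38 'a': node 4→9 (via fail)
i=39 'a': node 9→10
i=40 'c': node 10→4 (via fail)
i=41 'b': node 4→1 (via fail)  ** P7@[41:41]
i=42 'a': node 1→2  ** P0@[41:42]
i=43 'a': node 2→3 (via fail)
i=44 'c': node 3→4
i=45 'c': node 4→5  ** P1@[43:45],P6@[44:45]
i=46 'a': node 5→16 (via fail)
i=47 'c': node 16→4 (via fail)
i=48 'c': node 4→5  ** P1@[46:48],P6@[47:48]
i=49 'c': node 5→15 (via fail)  ** P6@[48:49]
i=50 'c': node 15→15 (via fail)  ** P6@[49:50]
i=51 'a': node 15→16
i=52 'b': node 16→17  ** P7@[52:52]
i=53 'b': node 17→18  ** P2@[51:53],P4@[52:53],P7@[53:53]
i=54 'a': node 18→19  ** P0@[53:54],P5@[49:54]
i=55 'b': node 19→6 (via fail)  ** P7@[55:55]
i=56 'c': node 6→8 (via fail)

Matches: [[1,7],[2,2],[2,4],[2,7],[3,4],[3,7],[4,0],[6,1],[6,6],[8,7],[9,2],[9,4],[9,7],[10,0],[10,5],[11,7],[13,6],[14,7],[15,4],[15,7],[19,7],[21,3],[22,7],[24,6],[27,7],[29,3],[32,1],[32,6],[34,7],[35,2],[35,4],[35,7],[36,0],[36,5],[41,7],[42,0],[45,1],[45,6],[48,1],[48,6],[49,6],[50,6],[52,7],[53,2],[53,4],[53,7],[54,0],[54,5],[55,7]]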